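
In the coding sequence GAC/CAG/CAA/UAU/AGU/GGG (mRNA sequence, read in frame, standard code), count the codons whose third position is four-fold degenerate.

1

Codon 1 GAC (Asp): third position 2-fold.
Codon 2 CAG (Gln): third position 2-fold.
Codon 3 CAA (Gln): third position 2-fold.
Codon 4 UAU (Tyr): third position 2-fold.
Codon 5 AGU (Ser): third position 2-fold.
Codon 6 GGG (Gly): third position 4-fold.
Four-fold degenerate third positions: 1.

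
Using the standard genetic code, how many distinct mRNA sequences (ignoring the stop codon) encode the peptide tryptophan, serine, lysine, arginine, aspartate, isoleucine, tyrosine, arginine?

5184

Trp: 1 codon.
Ser: 6 codons.
Lys: 2 codons.
Arg: 6 codons.
Asp: 2 codons.
Ile: 3 codons.
Tyr: 2 codons.
Arg: 6 codons.
1 × 6 × 2 × 6 × 2 × 3 × 2 × 6 = 5184.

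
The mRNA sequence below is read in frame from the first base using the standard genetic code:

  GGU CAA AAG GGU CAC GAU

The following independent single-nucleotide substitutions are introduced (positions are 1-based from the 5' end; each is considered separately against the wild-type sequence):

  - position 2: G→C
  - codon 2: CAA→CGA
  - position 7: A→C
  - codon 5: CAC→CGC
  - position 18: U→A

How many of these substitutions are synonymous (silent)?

0

Codon 1: GGU (Gly) → GCU (Ala) — missense.
Codon 2: CAA (Gln) → CGA (Arg) — missense.
Codon 3: AAG (Lys) → CAG (Gln) — missense.
Codon 5: CAC (His) → CGC (Arg) — missense.
Codon 6: GAU (Asp) → GAA (Glu) — missense.
Synonymous: 0 of 5.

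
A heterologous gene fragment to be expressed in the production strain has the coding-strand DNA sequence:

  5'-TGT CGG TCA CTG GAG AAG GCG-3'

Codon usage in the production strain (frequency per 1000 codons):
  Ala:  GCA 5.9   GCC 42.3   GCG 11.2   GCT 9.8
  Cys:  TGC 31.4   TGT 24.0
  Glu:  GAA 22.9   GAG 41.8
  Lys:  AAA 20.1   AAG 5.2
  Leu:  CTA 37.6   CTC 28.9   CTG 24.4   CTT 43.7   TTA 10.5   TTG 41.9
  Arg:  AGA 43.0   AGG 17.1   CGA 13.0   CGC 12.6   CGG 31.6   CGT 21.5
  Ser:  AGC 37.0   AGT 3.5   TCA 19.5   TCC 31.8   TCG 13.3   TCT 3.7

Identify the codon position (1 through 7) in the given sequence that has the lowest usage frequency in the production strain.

6

Codon 1 TGT (Cys): 24.0 per 1000.
Codon 2 CGG (Arg): 31.6 per 1000.
Codon 3 TCA (Ser): 19.5 per 1000.
Codon 4 CTG (Leu): 24.4 per 1000.
Codon 5 GAG (Glu): 41.8 per 1000.
Codon 6 AAG (Lys): 5.2 per 1000.
Codon 7 GCG (Ala): 11.2 per 1000.
Lowest frequency is 5.2 at codon 6.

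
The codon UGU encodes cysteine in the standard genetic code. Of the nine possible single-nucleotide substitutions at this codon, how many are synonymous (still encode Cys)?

1

Position 1: none → 0 synonymous.
Position 2: none → 0 synonymous.
Position 3: UGC → 1 synonymous.
Total: 0 + 0 + 1 = 1.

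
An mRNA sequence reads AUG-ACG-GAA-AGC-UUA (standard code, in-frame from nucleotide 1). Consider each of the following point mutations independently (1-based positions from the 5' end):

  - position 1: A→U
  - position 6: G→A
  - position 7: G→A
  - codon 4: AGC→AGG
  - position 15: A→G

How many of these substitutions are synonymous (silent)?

2

Codon 1: AUG (Met) → UUG (Leu) — missense.
Codon 2: ACG (Thr) → ACA (Thr) — synonymous.
Codon 3: GAA (Glu) → AAA (Lys) — missense.
Codon 4: AGC (Ser) → AGG (Arg) — missense.
Codon 5: UUA (Leu) → UUG (Leu) — synonymous.
Synonymous: 2 of 5.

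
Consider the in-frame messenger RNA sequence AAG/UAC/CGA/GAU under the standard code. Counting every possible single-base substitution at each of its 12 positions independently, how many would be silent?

7

Codon 1 (AAG, Lys): 1 synonymous substitution.
Codon 2 (UAC, Tyr): 1 synonymous substitution.
Codon 3 (CGA, Arg): 4 synonymous substitutions.
Codon 4 (GAU, Asp): 1 synonymous substitution.
Total: 1 + 1 + 4 + 1 = 7.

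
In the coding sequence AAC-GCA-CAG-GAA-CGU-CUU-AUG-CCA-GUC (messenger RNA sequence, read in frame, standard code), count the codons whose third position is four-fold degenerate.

Codon 1 AAC (Asn): third position 2-fold.
Codon 2 GCA (Ala): third position 4-fold.
Codon 3 CAG (Gln): third position 2-fold.
Codon 4 GAA (Glu): third position 2-fold.
Codon 5 CGU (Arg): third position 4-fold.
Codon 6 CUU (Leu): third position 4-fold.
Codon 7 AUG (Met): third position 1-fold.
Codon 8 CCA (Pro): third position 4-fold.
Codon 9 GUC (Val): third position 4-fold.
Four-fold degenerate third positions: 5.

5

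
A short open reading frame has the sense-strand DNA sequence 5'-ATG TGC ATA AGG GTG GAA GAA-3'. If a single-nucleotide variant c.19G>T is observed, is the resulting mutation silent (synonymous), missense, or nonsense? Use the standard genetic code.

nonsense

Position 19 falls in codon 7: GAA → Glu.
After the substitution the codon is TAA → Stop.
The new codon is a stop codon, so this is a nonsense mutation.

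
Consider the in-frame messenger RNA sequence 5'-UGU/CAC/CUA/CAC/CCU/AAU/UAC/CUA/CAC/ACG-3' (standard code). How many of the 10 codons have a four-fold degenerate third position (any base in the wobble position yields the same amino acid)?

Codon 1 UGU (Cys): third position 2-fold.
Codon 2 CAC (His): third position 2-fold.
Codon 3 CUA (Leu): third position 4-fold.
Codon 4 CAC (His): third position 2-fold.
Codon 5 CCU (Pro): third position 4-fold.
Codon 6 AAU (Asn): third position 2-fold.
Codon 7 UAC (Tyr): third position 2-fold.
Codon 8 CUA (Leu): third position 4-fold.
Codon 9 CAC (His): third position 2-fold.
Codon 10 ACG (Thr): third position 4-fold.
Four-fold degenerate third positions: 4.

4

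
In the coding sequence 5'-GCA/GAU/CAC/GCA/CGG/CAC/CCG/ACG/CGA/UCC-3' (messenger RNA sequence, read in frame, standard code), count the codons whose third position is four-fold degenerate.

7

Codon 1 GCA (Ala): third position 4-fold.
Codon 2 GAU (Asp): third position 2-fold.
Codon 3 CAC (His): third position 2-fold.
Codon 4 GCA (Ala): third position 4-fold.
Codon 5 CGG (Arg): third position 4-fold.
Codon 6 CAC (His): third position 2-fold.
Codon 7 CCG (Pro): third position 4-fold.
Codon 8 ACG (Thr): third position 4-fold.
Codon 9 CGA (Arg): third position 4-fold.
Codon 10 UCC (Ser): third position 4-fold.
Four-fold degenerate third positions: 7.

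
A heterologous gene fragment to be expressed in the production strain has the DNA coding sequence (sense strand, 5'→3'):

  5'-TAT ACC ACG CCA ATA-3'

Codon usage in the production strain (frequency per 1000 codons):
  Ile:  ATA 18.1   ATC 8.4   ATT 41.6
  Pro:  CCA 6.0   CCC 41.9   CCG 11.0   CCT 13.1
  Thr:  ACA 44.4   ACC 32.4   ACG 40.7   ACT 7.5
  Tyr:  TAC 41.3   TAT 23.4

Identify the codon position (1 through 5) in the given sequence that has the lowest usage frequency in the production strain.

4

Codon 1 TAT (Tyr): 23.4 per 1000.
Codon 2 ACC (Thr): 32.4 per 1000.
Codon 3 ACG (Thr): 40.7 per 1000.
Codon 4 CCA (Pro): 6.0 per 1000.
Codon 5 ATA (Ile): 18.1 per 1000.
Lowest frequency is 6.0 at codon 4.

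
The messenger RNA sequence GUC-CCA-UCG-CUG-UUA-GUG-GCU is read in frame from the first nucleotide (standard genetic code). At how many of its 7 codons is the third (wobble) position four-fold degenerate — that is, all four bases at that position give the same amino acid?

Codon 1 GUC (Val): third position 4-fold.
Codon 2 CCA (Pro): third position 4-fold.
Codon 3 UCG (Ser): third position 4-fold.
Codon 4 CUG (Leu): third position 4-fold.
Codon 5 UUA (Leu): third position 2-fold.
Codon 6 GUG (Val): third position 4-fold.
Codon 7 GCU (Ala): third position 4-fold.
Four-fold degenerate third positions: 6.

6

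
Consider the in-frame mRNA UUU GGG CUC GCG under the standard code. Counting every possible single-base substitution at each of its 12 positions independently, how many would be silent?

Codon 1 (UUU, Phe): 1 synonymous substitution.
Codon 2 (GGG, Gly): 3 synonymous substitutions.
Codon 3 (CUC, Leu): 3 synonymous substitutions.
Codon 4 (GCG, Ala): 3 synonymous substitutions.
Total: 1 + 3 + 3 + 3 = 10.

10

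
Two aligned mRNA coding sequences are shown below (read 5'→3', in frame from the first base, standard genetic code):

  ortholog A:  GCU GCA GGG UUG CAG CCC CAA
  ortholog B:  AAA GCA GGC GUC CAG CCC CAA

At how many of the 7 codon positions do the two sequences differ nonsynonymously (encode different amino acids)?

2

Codon 1: GCU Ala / AAA Lys — nonsynonymous.
Codon 2: GCA Ala / GCA Ala — identical.
Codon 3: GGG Gly / GGC Gly — synonymous.
Codon 4: UUG Leu / GUC Val — nonsynonymous.
Codon 5: CAG Gln / CAG Gln — identical.
Codon 6: CCC Pro / CCC Pro — identical.
Codon 7: CAA Gln / CAA Gln — identical.
Nonsynonymous differences: 2.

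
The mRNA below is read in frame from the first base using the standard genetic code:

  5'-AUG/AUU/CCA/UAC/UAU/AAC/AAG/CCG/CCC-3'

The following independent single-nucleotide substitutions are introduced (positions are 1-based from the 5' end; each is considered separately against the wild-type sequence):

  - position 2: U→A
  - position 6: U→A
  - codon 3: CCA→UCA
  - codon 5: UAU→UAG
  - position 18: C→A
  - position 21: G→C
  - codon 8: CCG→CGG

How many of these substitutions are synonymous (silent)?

Codon 1: AUG (Met) → AAG (Lys) — missense.
Codon 2: AUU (Ile) → AUA (Ile) — synonymous.
Codon 3: CCA (Pro) → UCA (Ser) — missense.
Codon 5: UAU (Tyr) → UAG (Stop) — nonsense.
Codon 6: AAC (Asn) → AAA (Lys) — missense.
Codon 7: AAG (Lys) → AAC (Asn) — missense.
Codon 8: CCG (Pro) → CGG (Arg) — missense.
Synonymous: 1 of 7.

1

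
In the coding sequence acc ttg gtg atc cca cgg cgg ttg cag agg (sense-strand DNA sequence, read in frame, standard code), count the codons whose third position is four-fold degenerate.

Codon 1 ACC (Thr): third position 4-fold.
Codon 2 TTG (Leu): third position 2-fold.
Codon 3 GTG (Val): third position 4-fold.
Codon 4 ATC (Ile): third position 3-fold.
Codon 5 CCA (Pro): third position 4-fold.
Codon 6 CGG (Arg): third position 4-fold.
Codon 7 CGG (Arg): third position 4-fold.
Codon 8 TTG (Leu): third position 2-fold.
Codon 9 CAG (Gln): third position 2-fold.
Codon 10 AGG (Arg): third position 2-fold.
Four-fold degenerate third positions: 5.

5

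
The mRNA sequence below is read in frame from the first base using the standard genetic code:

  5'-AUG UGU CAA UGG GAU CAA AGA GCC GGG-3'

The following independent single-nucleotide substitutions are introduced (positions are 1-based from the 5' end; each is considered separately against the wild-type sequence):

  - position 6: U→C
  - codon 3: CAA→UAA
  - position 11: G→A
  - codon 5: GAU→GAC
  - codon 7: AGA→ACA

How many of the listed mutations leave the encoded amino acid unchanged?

Codon 2: UGU (Cys) → UGC (Cys) — synonymous.
Codon 3: CAA (Gln) → UAA (Stop) — nonsense.
Codon 4: UGG (Trp) → UAG (Stop) — nonsense.
Codon 5: GAU (Asp) → GAC (Asp) — synonymous.
Codon 7: AGA (Arg) → ACA (Thr) — missense.
Synonymous: 2 of 5.

2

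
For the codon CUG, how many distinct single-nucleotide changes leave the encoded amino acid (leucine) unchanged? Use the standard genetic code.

Position 1: UUG → 1 synonymous.
Position 2: none → 0 synonymous.
Position 3: CUU, CUC, CUA → 3 synonymous.
Total: 1 + 0 + 3 = 4.

4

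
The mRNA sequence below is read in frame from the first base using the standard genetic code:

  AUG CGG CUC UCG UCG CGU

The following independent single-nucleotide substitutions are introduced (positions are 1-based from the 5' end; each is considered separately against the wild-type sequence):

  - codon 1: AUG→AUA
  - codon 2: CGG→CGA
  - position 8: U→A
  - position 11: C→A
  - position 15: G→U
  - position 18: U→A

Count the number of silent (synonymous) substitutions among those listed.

Codon 1: AUG (Met) → AUA (Ile) — missense.
Codon 2: CGG (Arg) → CGA (Arg) — synonymous.
Codon 3: CUC (Leu) → CAC (His) — missense.
Codon 4: UCG (Ser) → UAG (Stop) — nonsense.
Codon 5: UCG (Ser) → UCU (Ser) — synonymous.
Codon 6: CGU (Arg) → CGA (Arg) — synonymous.
Synonymous: 3 of 6.

3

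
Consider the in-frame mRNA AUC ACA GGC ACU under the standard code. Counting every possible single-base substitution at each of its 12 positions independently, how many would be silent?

11

Codon 1 (AUC, Ile): 2 synonymous substitutions.
Codon 2 (ACA, Thr): 3 synonymous substitutions.
Codon 3 (GGC, Gly): 3 synonymous substitutions.
Codon 4 (ACU, Thr): 3 synonymous substitutions.
Total: 2 + 3 + 3 + 3 = 11.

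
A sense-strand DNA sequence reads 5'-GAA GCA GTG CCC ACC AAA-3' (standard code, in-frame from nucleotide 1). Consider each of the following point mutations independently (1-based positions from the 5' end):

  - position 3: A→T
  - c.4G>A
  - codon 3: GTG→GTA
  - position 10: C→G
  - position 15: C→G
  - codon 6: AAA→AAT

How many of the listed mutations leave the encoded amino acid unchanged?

2

Codon 1: GAA (Glu) → GAT (Asp) — missense.
Codon 2: GCA (Ala) → ACA (Thr) — missense.
Codon 3: GTG (Val) → GTA (Val) — synonymous.
Codon 4: CCC (Pro) → GCC (Ala) — missense.
Codon 5: ACC (Thr) → ACG (Thr) — synonymous.
Codon 6: AAA (Lys) → AAT (Asn) — missense.
Synonymous: 2 of 6.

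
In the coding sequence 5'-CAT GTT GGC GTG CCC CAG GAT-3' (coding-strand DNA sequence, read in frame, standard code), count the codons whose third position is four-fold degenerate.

4

Codon 1 CAT (His): third position 2-fold.
Codon 2 GTT (Val): third position 4-fold.
Codon 3 GGC (Gly): third position 4-fold.
Codon 4 GTG (Val): third position 4-fold.
Codon 5 CCC (Pro): third position 4-fold.
Codon 6 CAG (Gln): third position 2-fold.
Codon 7 GAT (Asp): third position 2-fold.
Four-fold degenerate third positions: 4.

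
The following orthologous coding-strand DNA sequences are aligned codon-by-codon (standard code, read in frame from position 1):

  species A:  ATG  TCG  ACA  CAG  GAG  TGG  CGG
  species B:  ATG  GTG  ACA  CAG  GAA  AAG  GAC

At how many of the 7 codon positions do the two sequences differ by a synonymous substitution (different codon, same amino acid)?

1

Codon 1: ATG Met / ATG Met — identical.
Codon 2: TCG Ser / GTG Val — nonsynonymous.
Codon 3: ACA Thr / ACA Thr — identical.
Codon 4: CAG Gln / CAG Gln — identical.
Codon 5: GAG Glu / GAA Glu — synonymous.
Codon 6: TGG Trp / AAG Lys — nonsynonymous.
Codon 7: CGG Arg / GAC Asp — nonsynonymous.
Synonymous differences: 1.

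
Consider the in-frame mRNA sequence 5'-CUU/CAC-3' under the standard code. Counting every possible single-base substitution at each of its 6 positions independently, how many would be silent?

Codon 1 (CUU, Leu): 3 synonymous substitutions.
Codon 2 (CAC, His): 1 synonymous substitution.
Total: 3 + 1 = 4.

4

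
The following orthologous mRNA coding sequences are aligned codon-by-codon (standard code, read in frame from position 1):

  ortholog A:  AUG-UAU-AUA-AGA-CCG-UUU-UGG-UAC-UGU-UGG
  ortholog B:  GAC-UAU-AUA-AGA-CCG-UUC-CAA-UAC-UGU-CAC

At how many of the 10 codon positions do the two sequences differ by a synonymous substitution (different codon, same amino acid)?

Codon 1: AUG Met / GAC Asp — nonsynonymous.
Codon 2: UAU Tyr / UAU Tyr — identical.
Codon 3: AUA Ile / AUA Ile — identical.
Codon 4: AGA Arg / AGA Arg — identical.
Codon 5: CCG Pro / CCG Pro — identical.
Codon 6: UUU Phe / UUC Phe — synonymous.
Codon 7: UGG Trp / CAA Gln — nonsynonymous.
Codon 8: UAC Tyr / UAC Tyr — identical.
Codon 9: UGU Cys / UGU Cys — identical.
Codon 10: UGG Trp / CAC His — nonsynonymous.
Synonymous differences: 1.

1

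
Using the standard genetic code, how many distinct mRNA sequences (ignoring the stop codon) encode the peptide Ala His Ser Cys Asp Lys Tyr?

768

Ala: 4 codons.
His: 2 codons.
Ser: 6 codons.
Cys: 2 codons.
Asp: 2 codons.
Lys: 2 codons.
Tyr: 2 codons.
4 × 2 × 6 × 2 × 2 × 2 × 2 = 768.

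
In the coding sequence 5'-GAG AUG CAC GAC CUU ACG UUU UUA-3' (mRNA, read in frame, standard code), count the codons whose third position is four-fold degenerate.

Codon 1 GAG (Glu): third position 2-fold.
Codon 2 AUG (Met): third position 1-fold.
Codon 3 CAC (His): third position 2-fold.
Codon 4 GAC (Asp): third position 2-fold.
Codon 5 CUU (Leu): third position 4-fold.
Codon 6 ACG (Thr): third position 4-fold.
Codon 7 UUU (Phe): third position 2-fold.
Codon 8 UUA (Leu): third position 2-fold.
Four-fold degenerate third positions: 2.

2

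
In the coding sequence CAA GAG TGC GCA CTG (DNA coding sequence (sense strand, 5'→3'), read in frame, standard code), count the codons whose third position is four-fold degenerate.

2

Codon 1 CAA (Gln): third position 2-fold.
Codon 2 GAG (Glu): third position 2-fold.
Codon 3 TGC (Cys): third position 2-fold.
Codon 4 GCA (Ala): third position 4-fold.
Codon 5 CTG (Leu): third position 4-fold.
Four-fold degenerate third positions: 2.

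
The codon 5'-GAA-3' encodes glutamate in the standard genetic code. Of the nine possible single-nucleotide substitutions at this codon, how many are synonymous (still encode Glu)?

1

Position 1: none → 0 synonymous.
Position 2: none → 0 synonymous.
Position 3: GAG → 1 synonymous.
Total: 0 + 0 + 1 = 1.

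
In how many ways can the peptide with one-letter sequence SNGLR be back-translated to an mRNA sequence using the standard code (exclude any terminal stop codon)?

1728

Ser: 6 codons.
Asn: 2 codons.
Gly: 4 codons.
Leu: 6 codons.
Arg: 6 codons.
6 × 2 × 4 × 6 × 6 = 1728.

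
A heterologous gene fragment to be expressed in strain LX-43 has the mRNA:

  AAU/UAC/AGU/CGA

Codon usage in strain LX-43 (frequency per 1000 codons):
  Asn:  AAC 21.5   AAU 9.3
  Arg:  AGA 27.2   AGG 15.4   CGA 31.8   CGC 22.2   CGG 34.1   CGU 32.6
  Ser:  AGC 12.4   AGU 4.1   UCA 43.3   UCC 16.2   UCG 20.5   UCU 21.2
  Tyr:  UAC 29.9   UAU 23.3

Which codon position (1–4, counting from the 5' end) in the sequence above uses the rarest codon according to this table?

Codon 1 AAU (Asn): 9.3 per 1000.
Codon 2 UAC (Tyr): 29.9 per 1000.
Codon 3 AGU (Ser): 4.1 per 1000.
Codon 4 CGA (Arg): 31.8 per 1000.
Lowest frequency is 4.1 at codon 3.

3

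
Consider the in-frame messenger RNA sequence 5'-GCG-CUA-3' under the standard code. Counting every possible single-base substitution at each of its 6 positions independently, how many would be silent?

Codon 1 (GCG, Ala): 3 synonymous substitutions.
Codon 2 (CUA, Leu): 4 synonymous substitutions.
Total: 3 + 4 = 7.

7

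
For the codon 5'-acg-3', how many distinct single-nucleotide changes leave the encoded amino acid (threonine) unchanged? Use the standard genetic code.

Position 1: none → 0 synonymous.
Position 2: none → 0 synonymous.
Position 3: ACT, ACC, ACA → 3 synonymous.
Total: 0 + 0 + 3 = 3.

3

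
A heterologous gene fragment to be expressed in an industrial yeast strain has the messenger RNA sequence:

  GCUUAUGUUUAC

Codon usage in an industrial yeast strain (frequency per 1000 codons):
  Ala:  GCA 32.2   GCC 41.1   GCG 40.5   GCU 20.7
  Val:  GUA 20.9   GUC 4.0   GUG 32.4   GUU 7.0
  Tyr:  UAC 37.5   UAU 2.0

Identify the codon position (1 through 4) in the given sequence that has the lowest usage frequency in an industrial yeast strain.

Codon 1 GCU (Ala): 20.7 per 1000.
Codon 2 UAU (Tyr): 2.0 per 1000.
Codon 3 GUU (Val): 7.0 per 1000.
Codon 4 UAC (Tyr): 37.5 per 1000.
Lowest frequency is 2.0 at codon 2.

2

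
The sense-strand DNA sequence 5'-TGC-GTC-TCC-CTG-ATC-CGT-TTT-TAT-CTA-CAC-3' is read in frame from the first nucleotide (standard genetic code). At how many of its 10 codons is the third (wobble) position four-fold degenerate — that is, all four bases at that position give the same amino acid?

5

Codon 1 TGC (Cys): third position 2-fold.
Codon 2 GTC (Val): third position 4-fold.
Codon 3 TCC (Ser): third position 4-fold.
Codon 4 CTG (Leu): third position 4-fold.
Codon 5 ATC (Ile): third position 3-fold.
Codon 6 CGT (Arg): third position 4-fold.
Codon 7 TTT (Phe): third position 2-fold.
Codon 8 TAT (Tyr): third position 2-fold.
Codon 9 CTA (Leu): third position 4-fold.
Codon 10 CAC (His): third position 2-fold.
Four-fold degenerate third positions: 5.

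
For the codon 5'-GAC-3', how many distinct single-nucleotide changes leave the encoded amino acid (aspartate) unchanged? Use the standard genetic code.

Position 1: none → 0 synonymous.
Position 2: none → 0 synonymous.
Position 3: GAT → 1 synonymous.
Total: 0 + 0 + 1 = 1.

1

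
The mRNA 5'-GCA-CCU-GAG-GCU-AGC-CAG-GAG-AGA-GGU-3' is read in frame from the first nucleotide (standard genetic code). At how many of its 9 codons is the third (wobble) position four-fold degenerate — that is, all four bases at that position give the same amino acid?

4

Codon 1 GCA (Ala): third position 4-fold.
Codon 2 CCU (Pro): third position 4-fold.
Codon 3 GAG (Glu): third position 2-fold.
Codon 4 GCU (Ala): third position 4-fold.
Codon 5 AGC (Ser): third position 2-fold.
Codon 6 CAG (Gln): third position 2-fold.
Codon 7 GAG (Glu): third position 2-fold.
Codon 8 AGA (Arg): third position 2-fold.
Codon 9 GGU (Gly): third position 4-fold.
Four-fold degenerate third positions: 4.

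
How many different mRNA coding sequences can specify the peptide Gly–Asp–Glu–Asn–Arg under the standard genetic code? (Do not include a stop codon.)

Gly: 4 codons.
Asp: 2 codons.
Glu: 2 codons.
Asn: 2 codons.
Arg: 6 codons.
4 × 2 × 2 × 2 × 6 = 192.

192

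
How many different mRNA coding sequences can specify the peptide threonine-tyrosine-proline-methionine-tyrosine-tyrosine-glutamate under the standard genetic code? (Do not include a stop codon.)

Thr: 4 codons.
Tyr: 2 codons.
Pro: 4 codons.
Met: 1 codon.
Tyr: 2 codons.
Tyr: 2 codons.
Glu: 2 codons.
4 × 2 × 4 × 1 × 2 × 2 × 2 = 256.

256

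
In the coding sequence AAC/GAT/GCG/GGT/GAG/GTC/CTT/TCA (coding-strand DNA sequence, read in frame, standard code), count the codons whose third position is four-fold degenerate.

Codon 1 AAC (Asn): third position 2-fold.
Codon 2 GAT (Asp): third position 2-fold.
Codon 3 GCG (Ala): third position 4-fold.
Codon 4 GGT (Gly): third position 4-fold.
Codon 5 GAG (Glu): third position 2-fold.
Codon 6 GTC (Val): third position 4-fold.
Codon 7 CTT (Leu): third position 4-fold.
Codon 8 TCA (Ser): third position 4-fold.
Four-fold degenerate third positions: 5.

5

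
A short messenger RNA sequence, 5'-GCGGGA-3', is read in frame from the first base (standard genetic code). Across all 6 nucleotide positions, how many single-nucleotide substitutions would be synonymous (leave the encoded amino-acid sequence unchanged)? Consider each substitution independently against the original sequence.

6

Codon 1 (GCG, Ala): 3 synonymous substitutions.
Codon 2 (GGA, Gly): 3 synonymous substitutions.
Total: 3 + 3 = 6.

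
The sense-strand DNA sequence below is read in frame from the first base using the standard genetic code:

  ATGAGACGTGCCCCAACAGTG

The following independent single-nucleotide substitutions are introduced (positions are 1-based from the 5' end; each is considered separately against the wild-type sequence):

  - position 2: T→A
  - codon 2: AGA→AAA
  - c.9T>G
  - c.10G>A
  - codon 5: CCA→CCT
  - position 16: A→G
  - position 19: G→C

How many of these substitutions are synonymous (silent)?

Codon 1: ATG (Met) → AAG (Lys) — missense.
Codon 2: AGA (Arg) → AAA (Lys) — missense.
Codon 3: CGT (Arg) → CGG (Arg) — synonymous.
Codon 4: GCC (Ala) → ACC (Thr) — missense.
Codon 5: CCA (Pro) → CCT (Pro) — synonymous.
Codon 6: ACA (Thr) → GCA (Ala) — missense.
Codon 7: GTG (Val) → CTG (Leu) — missense.
Synonymous: 2 of 7.

2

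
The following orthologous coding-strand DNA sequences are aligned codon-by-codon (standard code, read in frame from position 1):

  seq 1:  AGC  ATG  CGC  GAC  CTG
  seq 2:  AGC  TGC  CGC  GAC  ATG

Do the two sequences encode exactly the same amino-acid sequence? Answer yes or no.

Codon 1: AGC Ser / AGC Ser — identical.
Codon 2: ATG Met / TGC Cys — nonsynonymous.
Codon 3: CGC Arg / CGC Arg — identical.
Codon 4: GAC Asp / GAC Asp — identical.
Codon 5: CTG Leu / ATG Met — nonsynonymous.
Nonsynonymous differences: 2 → different protein.

no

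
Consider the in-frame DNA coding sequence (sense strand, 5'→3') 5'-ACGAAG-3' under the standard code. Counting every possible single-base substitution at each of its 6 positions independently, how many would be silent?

4

Codon 1 (ACG, Thr): 3 synonymous substitutions.
Codon 2 (AAG, Lys): 1 synonymous substitution.
Total: 3 + 1 = 4.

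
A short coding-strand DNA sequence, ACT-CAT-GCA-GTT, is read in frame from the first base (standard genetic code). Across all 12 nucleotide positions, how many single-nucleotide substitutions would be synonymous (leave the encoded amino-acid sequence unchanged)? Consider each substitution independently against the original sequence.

10

Codon 1 (ACT, Thr): 3 synonymous substitutions.
Codon 2 (CAT, His): 1 synonymous substitution.
Codon 3 (GCA, Ala): 3 synonymous substitutions.
Codon 4 (GTT, Val): 3 synonymous substitutions.
Total: 3 + 1 + 3 + 3 = 10.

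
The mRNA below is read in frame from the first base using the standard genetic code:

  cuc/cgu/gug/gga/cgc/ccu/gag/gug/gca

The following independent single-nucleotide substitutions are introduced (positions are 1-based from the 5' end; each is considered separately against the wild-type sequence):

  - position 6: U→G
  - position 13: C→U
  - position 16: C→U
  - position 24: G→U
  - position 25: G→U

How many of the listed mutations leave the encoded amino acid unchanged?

2

Codon 2: CGU (Arg) → CGG (Arg) — synonymous.
Codon 5: CGC (Arg) → UGC (Cys) — missense.
Codon 6: CCU (Pro) → UCU (Ser) — missense.
Codon 8: GUG (Val) → GUU (Val) — synonymous.
Codon 9: GCA (Ala) → UCA (Ser) — missense.
Synonymous: 2 of 5.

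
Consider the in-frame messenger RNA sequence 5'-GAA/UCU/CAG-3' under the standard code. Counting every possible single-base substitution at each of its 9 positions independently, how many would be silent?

Codon 1 (GAA, Glu): 1 synonymous substitution.
Codon 2 (UCU, Ser): 3 synonymous substitutions.
Codon 3 (CAG, Gln): 1 synonymous substitution.
Total: 1 + 3 + 1 = 5.

5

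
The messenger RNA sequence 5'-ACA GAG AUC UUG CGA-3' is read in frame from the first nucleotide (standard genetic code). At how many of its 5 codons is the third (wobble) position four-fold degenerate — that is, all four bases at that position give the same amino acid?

2

Codon 1 ACA (Thr): third position 4-fold.
Codon 2 GAG (Glu): third position 2-fold.
Codon 3 AUC (Ile): third position 3-fold.
Codon 4 UUG (Leu): third position 2-fold.
Codon 5 CGA (Arg): third position 4-fold.
Four-fold degenerate third positions: 2.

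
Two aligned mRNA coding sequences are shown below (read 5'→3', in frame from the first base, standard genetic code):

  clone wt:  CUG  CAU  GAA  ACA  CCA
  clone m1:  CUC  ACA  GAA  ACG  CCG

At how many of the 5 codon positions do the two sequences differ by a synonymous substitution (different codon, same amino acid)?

3

Codon 1: CUG Leu / CUC Leu — synonymous.
Codon 2: CAU His / ACA Thr — nonsynonymous.
Codon 3: GAA Glu / GAA Glu — identical.
Codon 4: ACA Thr / ACG Thr — synonymous.
Codon 5: CCA Pro / CCG Pro — synonymous.
Synonymous differences: 3.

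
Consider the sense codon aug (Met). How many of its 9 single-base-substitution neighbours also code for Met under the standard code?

Position 1: none → 0 synonymous.
Position 2: none → 0 synonymous.
Position 3: none → 0 synonymous.
Total: 0 + 0 + 0 = 0.

0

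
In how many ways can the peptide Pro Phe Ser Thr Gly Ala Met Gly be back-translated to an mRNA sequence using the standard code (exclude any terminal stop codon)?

12288

Pro: 4 codons.
Phe: 2 codons.
Ser: 6 codons.
Thr: 4 codons.
Gly: 4 codons.
Ala: 4 codons.
Met: 1 codon.
Gly: 4 codons.
4 × 2 × 6 × 4 × 4 × 4 × 1 × 4 = 12288.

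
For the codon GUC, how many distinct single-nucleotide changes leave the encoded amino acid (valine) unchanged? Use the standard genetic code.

Position 1: none → 0 synonymous.
Position 2: none → 0 synonymous.
Position 3: GUU, GUA, GUG → 3 synonymous.
Total: 0 + 0 + 3 = 3.

3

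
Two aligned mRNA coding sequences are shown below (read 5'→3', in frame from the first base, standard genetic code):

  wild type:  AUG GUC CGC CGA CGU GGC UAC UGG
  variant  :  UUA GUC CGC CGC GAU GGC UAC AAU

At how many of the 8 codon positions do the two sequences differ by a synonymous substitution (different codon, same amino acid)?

1

Codon 1: AUG Met / UUA Leu — nonsynonymous.
Codon 2: GUC Val / GUC Val — identical.
Codon 3: CGC Arg / CGC Arg — identical.
Codon 4: CGA Arg / CGC Arg — synonymous.
Codon 5: CGU Arg / GAU Asp — nonsynonymous.
Codon 6: GGC Gly / GGC Gly — identical.
Codon 7: UAC Tyr / UAC Tyr — identical.
Codon 8: UGG Trp / AAU Asn — nonsynonymous.
Synonymous differences: 1.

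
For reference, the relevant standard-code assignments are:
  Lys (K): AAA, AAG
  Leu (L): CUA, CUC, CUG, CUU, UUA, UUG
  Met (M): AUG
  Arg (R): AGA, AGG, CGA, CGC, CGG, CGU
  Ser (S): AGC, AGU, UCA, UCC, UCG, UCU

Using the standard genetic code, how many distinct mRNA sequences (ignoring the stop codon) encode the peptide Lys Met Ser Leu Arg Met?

432

Lys: 2 codons.
Met: 1 codon.
Ser: 6 codons.
Leu: 6 codons.
Arg: 6 codons.
Met: 1 codon.
2 × 1 × 6 × 6 × 6 × 1 = 432.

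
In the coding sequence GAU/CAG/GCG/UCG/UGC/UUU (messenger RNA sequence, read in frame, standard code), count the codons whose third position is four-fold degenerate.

Codon 1 GAU (Asp): third position 2-fold.
Codon 2 CAG (Gln): third position 2-fold.
Codon 3 GCG (Ala): third position 4-fold.
Codon 4 UCG (Ser): third position 4-fold.
Codon 5 UGC (Cys): third position 2-fold.
Codon 6 UUU (Phe): third position 2-fold.
Four-fold degenerate third positions: 2.

2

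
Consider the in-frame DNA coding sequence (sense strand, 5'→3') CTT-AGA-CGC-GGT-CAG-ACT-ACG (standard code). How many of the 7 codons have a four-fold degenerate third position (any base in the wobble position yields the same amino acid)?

5

Codon 1 CTT (Leu): third position 4-fold.
Codon 2 AGA (Arg): third position 2-fold.
Codon 3 CGC (Arg): third position 4-fold.
Codon 4 GGT (Gly): third position 4-fold.
Codon 5 CAG (Gln): third position 2-fold.
Codon 6 ACT (Thr): third position 4-fold.
Codon 7 ACG (Thr): third position 4-fold.
Four-fold degenerate third positions: 5.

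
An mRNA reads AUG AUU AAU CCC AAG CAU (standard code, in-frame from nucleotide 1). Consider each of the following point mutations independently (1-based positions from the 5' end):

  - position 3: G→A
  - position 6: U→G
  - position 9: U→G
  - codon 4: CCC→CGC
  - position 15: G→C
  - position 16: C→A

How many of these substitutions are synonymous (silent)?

Codon 1: AUG (Met) → AUA (Ile) — missense.
Codon 2: AUU (Ile) → AUG (Met) — missense.
Codon 3: AAU (Asn) → AAG (Lys) — missense.
Codon 4: CCC (Pro) → CGC (Arg) — missense.
Codon 5: AAG (Lys) → AAC (Asn) — missense.
Codon 6: CAU (His) → AAU (Asn) — missense.
Synonymous: 0 of 6.

0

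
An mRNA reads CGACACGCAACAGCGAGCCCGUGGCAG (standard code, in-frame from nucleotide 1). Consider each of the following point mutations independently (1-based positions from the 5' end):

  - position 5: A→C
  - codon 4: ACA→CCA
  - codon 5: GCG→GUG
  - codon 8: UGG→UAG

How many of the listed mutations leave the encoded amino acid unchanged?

0

Codon 2: CAC (His) → CCC (Pro) — missense.
Codon 4: ACA (Thr) → CCA (Pro) — missense.
Codon 5: GCG (Ala) → GUG (Val) — missense.
Codon 8: UGG (Trp) → UAG (Stop) — nonsense.
Synonymous: 0 of 4.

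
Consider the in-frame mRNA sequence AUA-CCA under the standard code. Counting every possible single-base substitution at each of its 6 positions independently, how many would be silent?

Codon 1 (AUA, Ile): 2 synonymous substitutions.
Codon 2 (CCA, Pro): 3 synonymous substitutions.
Total: 2 + 3 = 5.

5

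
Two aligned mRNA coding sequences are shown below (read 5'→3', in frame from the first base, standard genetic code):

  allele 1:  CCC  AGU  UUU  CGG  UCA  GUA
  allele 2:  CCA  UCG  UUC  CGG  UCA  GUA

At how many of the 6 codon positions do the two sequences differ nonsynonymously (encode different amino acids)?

Codon 1: CCC Pro / CCA Pro — synonymous.
Codon 2: AGU Ser / UCG Ser — synonymous.
Codon 3: UUU Phe / UUC Phe — synonymous.
Codon 4: CGG Arg / CGG Arg — identical.
Codon 5: UCA Ser / UCA Ser — identical.
Codon 6: GUA Val / GUA Val — identical.
Nonsynonymous differences: 0.

0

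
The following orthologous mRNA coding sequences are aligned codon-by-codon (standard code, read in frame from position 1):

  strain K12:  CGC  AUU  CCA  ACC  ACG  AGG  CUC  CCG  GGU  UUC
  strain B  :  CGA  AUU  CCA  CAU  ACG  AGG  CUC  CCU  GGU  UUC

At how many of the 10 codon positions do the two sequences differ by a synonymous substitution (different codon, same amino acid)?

Codon 1: CGC Arg / CGA Arg — synonymous.
Codon 2: AUU Ile / AUU Ile — identical.
Codon 3: CCA Pro / CCA Pro — identical.
Codon 4: ACC Thr / CAU His — nonsynonymous.
Codon 5: ACG Thr / ACG Thr — identical.
Codon 6: AGG Arg / AGG Arg — identical.
Codon 7: CUC Leu / CUC Leu — identical.
Codon 8: CCG Pro / CCU Pro — synonymous.
Codon 9: GGU Gly / GGU Gly — identical.
Codon 10: UUC Phe / UUC Phe — identical.
Synonymous differences: 2.

2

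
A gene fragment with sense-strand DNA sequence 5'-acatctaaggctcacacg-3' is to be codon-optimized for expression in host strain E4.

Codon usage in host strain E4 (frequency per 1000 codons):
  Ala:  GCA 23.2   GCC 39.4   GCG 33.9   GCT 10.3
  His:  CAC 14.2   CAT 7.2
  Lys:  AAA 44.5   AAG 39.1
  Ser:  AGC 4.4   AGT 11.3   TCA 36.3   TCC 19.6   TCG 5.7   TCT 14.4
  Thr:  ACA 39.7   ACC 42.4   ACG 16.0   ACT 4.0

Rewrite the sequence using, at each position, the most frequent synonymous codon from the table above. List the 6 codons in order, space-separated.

Codon 1 (Thr): best is ACC at 42.4.
Codon 2 (Ser): best is TCA at 36.3.
Codon 3 (Lys): best is AAA at 44.5.
Codon 4 (Ala): best is GCC at 39.4.
Codon 5 (His): best is CAC at 14.2.
Codon 6 (Thr): best is ACC at 42.4.

ACC TCA AAA GCC CAC ACC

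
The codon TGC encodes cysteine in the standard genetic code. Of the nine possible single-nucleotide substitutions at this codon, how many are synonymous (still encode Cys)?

1

Position 1: none → 0 synonymous.
Position 2: none → 0 synonymous.
Position 3: TGT → 1 synonymous.
Total: 0 + 0 + 1 = 1.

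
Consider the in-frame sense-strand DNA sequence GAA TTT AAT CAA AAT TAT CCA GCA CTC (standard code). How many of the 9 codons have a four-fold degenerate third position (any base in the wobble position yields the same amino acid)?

Codon 1 GAA (Glu): third position 2-fold.
Codon 2 TTT (Phe): third position 2-fold.
Codon 3 AAT (Asn): third position 2-fold.
Codon 4 CAA (Gln): third position 2-fold.
Codon 5 AAT (Asn): third position 2-fold.
Codon 6 TAT (Tyr): third position 2-fold.
Codon 7 CCA (Pro): third position 4-fold.
Codon 8 GCA (Ala): third position 4-fold.
Codon 9 CTC (Leu): third position 4-fold.
Four-fold degenerate third positions: 3.

3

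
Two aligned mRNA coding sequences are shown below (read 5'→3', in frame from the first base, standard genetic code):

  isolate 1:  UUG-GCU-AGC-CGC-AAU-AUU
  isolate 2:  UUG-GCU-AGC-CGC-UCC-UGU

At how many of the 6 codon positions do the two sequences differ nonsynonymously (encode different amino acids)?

Codon 1: UUG Leu / UUG Leu — identical.
Codon 2: GCU Ala / GCU Ala — identical.
Codon 3: AGC Ser / AGC Ser — identical.
Codon 4: CGC Arg / CGC Arg — identical.
Codon 5: AAU Asn / UCC Ser — nonsynonymous.
Codon 6: AUU Ile / UGU Cys — nonsynonymous.
Nonsynonymous differences: 2.

2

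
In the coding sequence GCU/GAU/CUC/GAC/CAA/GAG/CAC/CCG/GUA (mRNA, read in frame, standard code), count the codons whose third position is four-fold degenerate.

Codon 1 GCU (Ala): third position 4-fold.
Codon 2 GAU (Asp): third position 2-fold.
Codon 3 CUC (Leu): third position 4-fold.
Codon 4 GAC (Asp): third position 2-fold.
Codon 5 CAA (Gln): third position 2-fold.
Codon 6 GAG (Glu): third position 2-fold.
Codon 7 CAC (His): third position 2-fold.
Codon 8 CCG (Pro): third position 4-fold.
Codon 9 GUA (Val): third position 4-fold.
Four-fold degenerate third positions: 4.

4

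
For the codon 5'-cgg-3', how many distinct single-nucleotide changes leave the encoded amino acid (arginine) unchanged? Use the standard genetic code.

Position 1: AGG → 1 synonymous.
Position 2: none → 0 synonymous.
Position 3: CGU, CGC, CGA → 3 synonymous.
Total: 1 + 0 + 3 = 4.

4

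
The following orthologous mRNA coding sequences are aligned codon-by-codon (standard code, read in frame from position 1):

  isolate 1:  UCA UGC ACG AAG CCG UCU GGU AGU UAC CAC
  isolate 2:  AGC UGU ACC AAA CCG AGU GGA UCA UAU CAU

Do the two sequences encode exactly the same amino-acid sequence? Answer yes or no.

Codon 1: UCA Ser / AGC Ser — synonymous.
Codon 2: UGC Cys / UGU Cys — synonymous.
Codon 3: ACG Thr / ACC Thr — synonymous.
Codon 4: AAG Lys / AAA Lys — synonymous.
Codon 5: CCG Pro / CCG Pro — identical.
Codon 6: UCU Ser / AGU Ser — synonymous.
Codon 7: GGU Gly / GGA Gly — synonymous.
Codon 8: AGU Ser / UCA Ser — synonymous.
Codon 9: UAC Tyr / UAU Tyr — synonymous.
Codon 10: CAC His / CAU His — synonymous.
Nonsynonymous differences: 0 → same protein.

yes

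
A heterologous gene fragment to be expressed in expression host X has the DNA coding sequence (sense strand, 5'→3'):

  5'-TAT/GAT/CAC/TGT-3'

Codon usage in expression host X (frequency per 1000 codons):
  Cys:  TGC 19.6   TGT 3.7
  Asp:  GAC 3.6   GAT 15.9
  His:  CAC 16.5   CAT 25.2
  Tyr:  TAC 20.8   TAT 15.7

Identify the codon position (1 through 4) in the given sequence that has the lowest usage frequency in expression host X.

Codon 1 TAT (Tyr): 15.7 per 1000.
Codon 2 GAT (Asp): 15.9 per 1000.
Codon 3 CAC (His): 16.5 per 1000.
Codon 4 TGT (Cys): 3.7 per 1000.
Lowest frequency is 3.7 at codon 4.

4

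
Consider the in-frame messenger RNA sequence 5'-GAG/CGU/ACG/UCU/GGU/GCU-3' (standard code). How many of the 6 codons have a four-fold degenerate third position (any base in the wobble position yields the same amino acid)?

5

Codon 1 GAG (Glu): third position 2-fold.
Codon 2 CGU (Arg): third position 4-fold.
Codon 3 ACG (Thr): third position 4-fold.
Codon 4 UCU (Ser): third position 4-fold.
Codon 5 GGU (Gly): third position 4-fold.
Codon 6 GCU (Ala): third position 4-fold.
Four-fold degenerate third positions: 5.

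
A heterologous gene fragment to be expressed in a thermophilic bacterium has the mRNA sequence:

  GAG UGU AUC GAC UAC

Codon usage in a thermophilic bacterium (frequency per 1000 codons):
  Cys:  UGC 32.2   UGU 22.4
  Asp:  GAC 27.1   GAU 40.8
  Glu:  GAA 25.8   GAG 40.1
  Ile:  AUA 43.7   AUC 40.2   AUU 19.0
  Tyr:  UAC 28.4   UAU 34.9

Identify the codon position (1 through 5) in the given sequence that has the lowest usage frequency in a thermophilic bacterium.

Codon 1 GAG (Glu): 40.1 per 1000.
Codon 2 UGU (Cys): 22.4 per 1000.
Codon 3 AUC (Ile): 40.2 per 1000.
Codon 4 GAC (Asp): 27.1 per 1000.
Codon 5 UAC (Tyr): 28.4 per 1000.
Lowest frequency is 22.4 at codon 2.

2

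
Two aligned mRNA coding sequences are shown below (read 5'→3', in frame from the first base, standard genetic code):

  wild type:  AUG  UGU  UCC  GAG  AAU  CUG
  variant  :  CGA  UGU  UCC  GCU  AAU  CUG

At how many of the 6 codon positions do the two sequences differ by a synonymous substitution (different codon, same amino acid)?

0

Codon 1: AUG Met / CGA Arg — nonsynonymous.
Codon 2: UGU Cys / UGU Cys — identical.
Codon 3: UCC Ser / UCC Ser — identical.
Codon 4: GAG Glu / GCU Ala — nonsynonymous.
Codon 5: AAU Asn / AAU Asn — identical.
Codon 6: CUG Leu / CUG Leu — identical.
Synonymous differences: 0.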